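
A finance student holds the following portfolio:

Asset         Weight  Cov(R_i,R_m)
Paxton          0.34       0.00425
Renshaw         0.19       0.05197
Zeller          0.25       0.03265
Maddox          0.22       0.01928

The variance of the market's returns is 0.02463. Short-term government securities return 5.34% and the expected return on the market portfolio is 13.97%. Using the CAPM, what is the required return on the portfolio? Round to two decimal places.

13.65%

β_Paxton = 0.00425 / 0.02463 = 0.1726
β_Renshaw = 0.05197 / 0.02463 = 2.1100
β_Zeller = 0.03265 / 0.02463 = 1.3256
β_Maddox = 0.01928 / 0.02463 = 0.7828
β_P = Σ w_i β_i = 0.34×0.1726 + 0.19×2.1100 + 0.25×1.3256 + 0.22×0.7828 = 0.9632
MRP = 13.97% − 5.34% = 8.63%
E(R_P) = R_f + β_P × MRP = 5.34% + 0.9632 × 8.63% = 13.65%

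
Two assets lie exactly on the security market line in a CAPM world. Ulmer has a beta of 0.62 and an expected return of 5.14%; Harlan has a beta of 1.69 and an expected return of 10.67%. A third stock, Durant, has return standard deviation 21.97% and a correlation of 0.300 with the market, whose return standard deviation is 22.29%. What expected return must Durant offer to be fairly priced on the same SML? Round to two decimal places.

3.46%

MRP = (10.67% − 5.14%) / (1.69 − 0.62) = 5.1682%
R_f = 5.14% − 0.62 × 5.1682% = 1.9357%
β_Durant = ρ·σ_i/σ_m = 0.300 × 21.97 / 22.29 = 0.2957
E(R_Durant) = R_f + β × MRP = 1.9357% + 0.2957 × 5.1682% = 3.46%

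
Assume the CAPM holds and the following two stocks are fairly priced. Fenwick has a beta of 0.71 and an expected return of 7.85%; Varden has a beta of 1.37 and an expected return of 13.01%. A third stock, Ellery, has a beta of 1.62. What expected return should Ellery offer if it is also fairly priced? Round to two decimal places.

MRP (SML slope) = (13.01% − 7.85%) / (1.37 − 0.71) = 5.16% / 0.66 = 7.8182%
R_f (intercept) = 7.85% − 0.71 × 7.8182% = 2.2991%
E(R_Ellery) = R_f + β × MRP = 2.2991% + 1.62 × 7.8182% = 14.96%

14.96%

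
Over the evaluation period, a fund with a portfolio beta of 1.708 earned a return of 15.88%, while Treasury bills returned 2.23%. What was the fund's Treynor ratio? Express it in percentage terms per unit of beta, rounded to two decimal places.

7.99%

Treynor = (R_P − R_f) / β_P = (15.88% − 2.23%) / 1.7080 = 13.65% / 1.7080 = 7.99%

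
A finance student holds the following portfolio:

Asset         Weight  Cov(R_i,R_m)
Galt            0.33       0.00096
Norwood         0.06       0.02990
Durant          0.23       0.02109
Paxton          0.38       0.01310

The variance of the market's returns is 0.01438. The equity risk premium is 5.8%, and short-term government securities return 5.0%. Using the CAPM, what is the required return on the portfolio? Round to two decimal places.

β_Galt = 0.00096 / 0.01438 = 0.0668
β_Norwood = 0.02990 / 0.01438 = 2.0793
β_Durant = 0.02109 / 0.01438 = 1.4666
β_Paxton = 0.01310 / 0.01438 = 0.9110
β_P = Σ w_i β_i = 0.33×0.0668 + 0.06×2.0793 + 0.23×1.4666 + 0.38×0.9110 = 0.8303
E(R_P) = R_f + β_P × MRP = 5.0% + 0.8303 × 5.8% = 9.82%

9.82%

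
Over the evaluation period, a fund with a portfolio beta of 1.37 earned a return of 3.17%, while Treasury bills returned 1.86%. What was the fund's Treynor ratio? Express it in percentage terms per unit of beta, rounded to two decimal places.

Treynor = (R_P − R_f) / β_P = (3.17% − 1.86%) / 1.3700 = 1.31% / 1.3700 = 0.96%

0.96%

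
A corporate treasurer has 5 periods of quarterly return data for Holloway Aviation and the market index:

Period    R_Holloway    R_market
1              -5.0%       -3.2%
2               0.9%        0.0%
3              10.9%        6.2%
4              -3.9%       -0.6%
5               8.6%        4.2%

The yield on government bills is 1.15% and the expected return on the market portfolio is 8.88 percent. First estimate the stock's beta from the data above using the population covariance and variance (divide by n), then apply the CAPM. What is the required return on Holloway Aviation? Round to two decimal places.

15.40%

Mean R_i = (-5.0 + 0.9 + 10.9 − 3.9 + 8.6) / 5 = 2.3000%
Mean R_m = (-3.2 + 0.0 + 6.2 − 0.6 + 4.2) / 5 = 1.3200%
Σ(R_i − R̄_i)(R_m − R̄_m) = 106.8600  ⇒  Cov = 106.8600 / 5 = 21.3720
Σ(R_m − R̄_m)² = 57.9680  ⇒  Var(R_m) = 57.9680 / 5 = 11.5936
β = Cov / Var(R_m) = 21.3720 / 11.5936 = 1.8434
MRP = 8.88% − 1.15% = 7.73%
E(R) = R_f + β × MRP = 1.15% + 1.8434 × 7.73% = 15.40%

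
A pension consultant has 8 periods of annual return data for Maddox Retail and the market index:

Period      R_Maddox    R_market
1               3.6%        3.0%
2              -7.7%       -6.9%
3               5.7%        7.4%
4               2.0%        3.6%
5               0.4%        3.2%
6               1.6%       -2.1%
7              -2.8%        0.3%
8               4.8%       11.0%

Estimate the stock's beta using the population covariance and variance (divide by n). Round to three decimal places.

0.681

Mean R_i = (3.6 − 7.7 + 5.7 + 2.0 + 0.4 + 1.6 − 2.8 + 4.8) / 8 = 0.9500%
Mean R_m = (3.0 − 6.9 + 7.4 + 3.6 + 3.2 − 2.1 + 0.3 + 11.0) / 8 = 2.4375%
Σ(R_i − R̄_i)(R_m − R̄_m) = 144.6650  ⇒  Cov = 144.6650 / 8 = 18.0831
Σ(R_m − R̄_m)² = 212.5388  ⇒  Var(R_m) = 212.5388 / 8 = 26.5674
β = Cov / Var(R_m) = 18.0831 / 26.5674 = 0.6806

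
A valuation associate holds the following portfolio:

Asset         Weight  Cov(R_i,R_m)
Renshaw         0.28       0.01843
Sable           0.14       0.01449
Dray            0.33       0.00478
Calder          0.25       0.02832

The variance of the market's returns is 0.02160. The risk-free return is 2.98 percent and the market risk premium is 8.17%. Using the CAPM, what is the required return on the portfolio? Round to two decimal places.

8.97%

β_Renshaw = 0.01843 / 0.02160 = 0.8532
β_Sable = 0.01449 / 0.02160 = 0.6708
β_Dray = 0.00478 / 0.02160 = 0.2213
β_Calder = 0.02832 / 0.02160 = 1.3111
β_P = Σ w_i β_i = 0.28×0.8532 + 0.14×0.6708 + 0.33×0.2213 + 0.25×1.3111 = 0.7336
E(R_P) = R_f + β_P × MRP = 2.98% + 0.7336 × 8.17% = 8.97%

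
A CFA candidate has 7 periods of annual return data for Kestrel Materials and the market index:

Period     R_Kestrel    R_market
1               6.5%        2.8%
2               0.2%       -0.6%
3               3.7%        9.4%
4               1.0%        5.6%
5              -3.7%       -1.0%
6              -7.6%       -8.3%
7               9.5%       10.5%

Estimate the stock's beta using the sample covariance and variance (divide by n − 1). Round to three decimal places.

0.769

Mean R_i = (6.5 + 0.2 + 3.7 + 1.0 − 3.7 − 7.6 + 9.5) / 7 = 1.3714%
Mean R_m = (2.8 − 0.6 + 9.4 + 5.6 − 1.0 − 8.3 + 10.5) / 7 = 2.6286%
Σ(R_i − R̄_i)(R_m − R̄_m) = 199.7557  ⇒  Cov = 199.7557 / 6 = 33.2926
Σ(R_m − R̄_m)² = 259.6943  ⇒  Var(R_m) = 259.6943 / 6 = 43.2824
β = Cov / Var(R_m) = 33.2926 / 43.2824 = 0.7692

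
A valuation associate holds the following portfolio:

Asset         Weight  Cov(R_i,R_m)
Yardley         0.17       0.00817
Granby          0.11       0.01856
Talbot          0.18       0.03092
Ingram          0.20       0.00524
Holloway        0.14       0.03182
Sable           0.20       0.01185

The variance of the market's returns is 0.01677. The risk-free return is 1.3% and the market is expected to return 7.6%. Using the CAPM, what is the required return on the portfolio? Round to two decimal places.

β_Yardley = 0.00817 / 0.01677 = 0.4872
β_Granby = 0.01856 / 0.01677 = 1.1067
β_Talbot = 0.03092 / 0.01677 = 1.8438
β_Ingram = 0.00524 / 0.01677 = 0.3125
β_Holloway = 0.03182 / 0.01677 = 1.8974
β_Sable = 0.01185 / 0.01677 = 0.7066
β_P = Σ w_i β_i = 0.17×0.4872 + 0.11×1.1067 + 0.18×1.8438 + 0.20×0.3125 + 0.14×1.8974 + 0.20×0.7066 = 1.0059
MRP = 7.6% − 1.3% = 6.30%
E(R_P) = R_f + β_P × MRP = 1.3% + 1.0059 × 6.3% = 7.64%

7.64%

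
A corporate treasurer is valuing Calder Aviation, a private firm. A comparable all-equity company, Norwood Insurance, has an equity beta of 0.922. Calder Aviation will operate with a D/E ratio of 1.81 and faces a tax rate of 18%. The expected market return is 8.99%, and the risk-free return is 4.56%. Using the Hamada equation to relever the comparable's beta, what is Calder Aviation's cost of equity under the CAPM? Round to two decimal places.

14.71%

β_L = β_U × [1 + (1 − t)(D/E)] = 0.922 × [1 + (1 − 0.18) × 1.81]
    = 0.922 × [1 + 0.82 × 1.81] = 0.922 × 2.4842 = 2.2904
MRP = 8.99% − 4.56% = 4.43%
E(R) = R_f + β_L × MRP = 4.56% + 2.2904 × 4.43% = 14.71%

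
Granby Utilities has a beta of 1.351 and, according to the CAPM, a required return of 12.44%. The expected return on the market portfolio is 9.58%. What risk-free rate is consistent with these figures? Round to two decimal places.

1.43%

E(R) = R_f + β(E(R_m) − R_f) = R_f(1 − β) + β·E(R_m)
12.44% = R_f × (1 − 1.351) + 1.351 × 9.58%
12.44% = R_f × -0.351 + 12.94258%
R_f = (12.44% − 12.94258%) / -0.351 = 1.43%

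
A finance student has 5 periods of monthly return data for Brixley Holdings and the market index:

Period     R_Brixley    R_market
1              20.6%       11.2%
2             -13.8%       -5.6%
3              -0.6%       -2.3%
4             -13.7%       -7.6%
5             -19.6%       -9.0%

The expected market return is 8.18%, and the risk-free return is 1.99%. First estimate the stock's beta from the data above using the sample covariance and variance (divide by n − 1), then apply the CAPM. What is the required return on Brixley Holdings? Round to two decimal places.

14.06%

Mean R_i = (20.6 − 13.8 − 0.6 − 13.7 − 19.6) / 5 = -5.4200%
Mean R_m = (11.2 − 5.6 − 2.3 − 7.6 − 9.0) / 5 = -2.6600%
Σ(R_i − R̄_i)(R_m − R̄_m) = 517.8140  ⇒  Cov = 517.8140 / 4 = 129.4535
Σ(R_m − R̄_m)² = 265.4720  ⇒  Var(R_m) = 265.4720 / 4 = 66.3680
β = Cov / Var(R_m) = 129.4535 / 66.3680 = 1.9505
MRP = 8.18% − 1.99% = 6.19%
E(R) = R_f + β × MRP = 1.99% + 1.9505 × 6.19% = 14.06%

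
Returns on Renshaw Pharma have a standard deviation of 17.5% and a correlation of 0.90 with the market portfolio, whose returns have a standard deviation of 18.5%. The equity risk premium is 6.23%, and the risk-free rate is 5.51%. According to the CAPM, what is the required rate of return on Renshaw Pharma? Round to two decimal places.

10.81%

β = ρ × σ_i / σ_m = 0.90 × 17.5% / 18.5% = 0.8514
E(R) = 5.51% + 0.8514 × 6.23% = 10.81%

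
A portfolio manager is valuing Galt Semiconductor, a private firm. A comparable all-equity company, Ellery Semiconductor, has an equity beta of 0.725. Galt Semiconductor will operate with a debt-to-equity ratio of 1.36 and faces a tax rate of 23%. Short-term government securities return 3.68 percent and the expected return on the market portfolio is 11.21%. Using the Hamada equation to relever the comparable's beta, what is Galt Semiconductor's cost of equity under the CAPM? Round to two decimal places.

14.86%

β_L = β_U × [1 + (1 − t)(D/E)] = 0.725 × [1 + (1 − 0.23) × 1.36]
    = 0.725 × [1 + 0.77 × 1.36] = 0.725 × 2.0472 = 1.4842
MRP = 11.21% − 3.68% = 7.53%
E(R) = R_f + β_L × MRP = 3.68% + 1.4842 × 7.53% = 14.86%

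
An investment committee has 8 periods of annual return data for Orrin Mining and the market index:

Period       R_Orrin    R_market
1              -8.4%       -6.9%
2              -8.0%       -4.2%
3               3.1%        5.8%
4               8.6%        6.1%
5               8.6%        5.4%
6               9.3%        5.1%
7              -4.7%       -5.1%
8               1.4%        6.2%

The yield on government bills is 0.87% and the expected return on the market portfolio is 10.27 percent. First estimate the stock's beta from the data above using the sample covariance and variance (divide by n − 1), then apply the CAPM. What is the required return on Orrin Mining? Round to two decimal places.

11.73%

Mean R_i = (-8.4 − 8.0 + 3.1 + 8.6 + 8.6 + 9.3 − 4.7 + 1.4) / 8 = 1.2375%
Mean R_m = (-6.9 − 4.2 + 5.8 + 6.1 + 5.4 + 5.1 − 5.1 + 6.2) / 8 = 1.5500%
Σ(R_i − R̄_i)(R_m − R̄_m) = 273.1750  ⇒  Cov = 273.1750 / 7 = 39.0250
Σ(R_m − R̄_m)² = 236.5000  ⇒  Var(R_m) = 236.5000 / 7 = 33.7857
β = Cov / Var(R_m) = 39.0250 / 33.7857 = 1.1551
MRP = 10.27% − 0.87% = 9.40%
E(R) = R_f + β × MRP = 0.87% + 1.1551 × 9.40% = 11.73%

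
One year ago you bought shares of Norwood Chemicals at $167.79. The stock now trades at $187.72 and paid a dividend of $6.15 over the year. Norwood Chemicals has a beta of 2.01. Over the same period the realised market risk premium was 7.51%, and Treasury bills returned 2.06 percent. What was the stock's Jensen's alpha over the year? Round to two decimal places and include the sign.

-1.61%

Realised HPR = (P1 + D1 − P0) / P0 = (187.72 + 6.15 − 167.79) / 167.79 = 26.08 / 167.79 = 15.5432%
CAPM required = R_f + β·MRP = 2.06% + 2.01 × 7.51% = 17.1551%
α = realised − required = 15.5432% − 17.1551% = -1.61%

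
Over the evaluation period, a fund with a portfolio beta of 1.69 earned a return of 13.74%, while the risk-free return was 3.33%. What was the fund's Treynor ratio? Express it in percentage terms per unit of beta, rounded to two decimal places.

6.16%

Treynor = (R_P − R_f) / β_P = (13.74% − 3.33%) / 1.6900 = 10.41% / 1.6900 = 6.16%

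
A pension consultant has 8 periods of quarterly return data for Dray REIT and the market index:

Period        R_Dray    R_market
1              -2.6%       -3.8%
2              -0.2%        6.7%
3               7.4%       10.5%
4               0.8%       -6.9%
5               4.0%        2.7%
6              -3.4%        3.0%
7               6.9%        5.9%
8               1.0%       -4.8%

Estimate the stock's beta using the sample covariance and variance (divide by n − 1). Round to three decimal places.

0.350

Mean R_i = (-2.6 − 0.2 + 7.4 + 0.8 + 4.0 − 3.4 + 6.9 + 1.0) / 8 = 1.7375%
Mean R_m = (-3.8 + 6.7 + 10.5 − 6.9 + 2.7 + 3.0 + 5.9 − 4.8) / 8 = 1.6625%
Σ(R_i − R̄_i)(R_m − R̄_m) = 94.1213  ⇒  Cov = 94.1213 / 7 = 13.4459
Σ(R_m − R̄_m)² = 269.2188  ⇒  Var(R_m) = 269.2188 / 7 = 38.4598
β = Cov / Var(R_m) = 13.4459 / 38.4598 = 0.3496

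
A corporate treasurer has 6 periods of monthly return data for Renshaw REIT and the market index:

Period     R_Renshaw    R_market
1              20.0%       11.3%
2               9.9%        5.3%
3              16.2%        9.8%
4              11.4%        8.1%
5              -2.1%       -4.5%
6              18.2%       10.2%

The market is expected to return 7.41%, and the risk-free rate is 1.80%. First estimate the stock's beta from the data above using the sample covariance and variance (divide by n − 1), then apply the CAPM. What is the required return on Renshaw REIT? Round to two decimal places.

Mean R_i = (20.0 + 9.9 + 16.2 + 11.4 − 2.1 + 18.2) / 6 = 12.2667%
Mean R_m = (11.3 + 5.3 + 9.8 + 8.1 − 4.5 + 10.2) / 6 = 6.7000%
Σ(R_i − R̄_i)(R_m − R̄_m) = 231.5400  ⇒  Cov = 231.5400 / 5 = 46.3080
Σ(R_m − R̄_m)² = 172.3800  ⇒  Var(R_m) = 172.3800 / 5 = 34.4760
β = Cov / Var(R_m) = 46.3080 / 34.4760 = 1.3432
MRP = 7.41% − 1.80% = 5.61%
E(R) = R_f + β × MRP = 1.80% + 1.3432 × 5.61% = 9.34%

9.34%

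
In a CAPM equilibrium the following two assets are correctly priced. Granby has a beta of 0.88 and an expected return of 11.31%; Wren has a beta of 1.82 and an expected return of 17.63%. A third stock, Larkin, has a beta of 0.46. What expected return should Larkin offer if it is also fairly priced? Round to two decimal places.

8.49%

MRP (SML slope) = (17.63% − 11.31%) / (1.82 − 0.88) = 6.32% / 0.94 = 6.7234%
R_f (intercept) = 11.31% − 0.88 × 6.7234% = 5.3934%
E(R_Larkin) = R_f + β × MRP = 5.3934% + 0.46 × 6.7234% = 8.49%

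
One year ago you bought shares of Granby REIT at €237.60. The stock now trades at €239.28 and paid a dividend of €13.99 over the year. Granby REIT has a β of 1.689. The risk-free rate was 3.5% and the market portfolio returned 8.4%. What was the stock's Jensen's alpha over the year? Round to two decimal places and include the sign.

-5.18%

Realised HPR = (P1 + D1 − P0) / P0 = (239.28 + 13.99 − 237.60) / 237.60 = 15.67 / 237.60 = 6.5951%
MRP = 8.4% − 3.5% = 4.90%
CAPM required = R_f + β·MRP = 3.5% + 1.689 × 4.9% = 11.7761%
α = realised − required = 6.5951% − 11.7761% = -5.18%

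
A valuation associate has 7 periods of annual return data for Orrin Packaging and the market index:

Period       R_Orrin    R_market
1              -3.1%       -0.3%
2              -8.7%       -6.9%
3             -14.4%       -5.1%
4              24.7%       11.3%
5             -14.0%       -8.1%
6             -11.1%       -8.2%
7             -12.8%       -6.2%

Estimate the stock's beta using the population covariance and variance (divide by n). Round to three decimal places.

1.923

Mean R_i = (-3.1 − 8.7 − 14.4 + 24.7 − 14.0 − 11.1 − 12.8) / 7 = -5.6286%
Mean R_m = (-0.3 − 6.9 − 5.1 + 11.3 − 8.1 − 8.2 − 6.2) / 7 = -3.3571%
Σ(R_i − R̄_i)(R_m − R̄_m) = 565.0186  ⇒  Cov = 565.0186 / 7 = 80.7169
Σ(R_m − R̄_m)² = 293.7971  ⇒  Var(R_m) = 293.7971 / 7 = 41.9710
β = Cov / Var(R_m) = 80.7169 / 41.9710 = 1.9232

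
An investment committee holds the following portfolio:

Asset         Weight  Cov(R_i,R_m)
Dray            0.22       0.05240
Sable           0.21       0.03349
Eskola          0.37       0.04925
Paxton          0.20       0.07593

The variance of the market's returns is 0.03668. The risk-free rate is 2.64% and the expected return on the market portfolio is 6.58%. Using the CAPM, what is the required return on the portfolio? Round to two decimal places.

8.22%

β_Dray = 0.05240 / 0.03668 = 1.4286
β_Sable = 0.03349 / 0.03668 = 0.9130
β_Eskola = 0.04925 / 0.03668 = 1.3427
β_Paxton = 0.07593 / 0.03668 = 2.0701
β_P = Σ w_i β_i = 0.22×1.4286 + 0.21×0.9130 + 0.37×1.3427 + 0.20×2.0701 = 1.4168
MRP = 6.58% − 2.64% = 3.94%
E(R_P) = R_f + β_P × MRP = 2.64% + 1.4168 × 3.94% = 8.22%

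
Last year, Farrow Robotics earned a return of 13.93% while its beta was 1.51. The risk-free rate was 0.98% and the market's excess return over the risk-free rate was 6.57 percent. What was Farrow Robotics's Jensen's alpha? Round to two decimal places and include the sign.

CAPM benchmark = R_f + β(R_m − R_f) = 0.98% + 1.51 × 6.57% = 10.9007%
α = actual − benchmark = 13.93% − 10.9007% = +3.03%

+3.03%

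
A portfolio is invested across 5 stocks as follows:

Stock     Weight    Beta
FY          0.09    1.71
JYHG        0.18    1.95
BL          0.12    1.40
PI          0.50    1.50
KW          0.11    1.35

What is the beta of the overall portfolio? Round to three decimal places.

β_P = Σ w_i β_i = 0.09×1.71 + 0.18×1.95 + 0.12×1.40 + 0.50×1.50 + 0.11×1.35 = 1.5714

1.571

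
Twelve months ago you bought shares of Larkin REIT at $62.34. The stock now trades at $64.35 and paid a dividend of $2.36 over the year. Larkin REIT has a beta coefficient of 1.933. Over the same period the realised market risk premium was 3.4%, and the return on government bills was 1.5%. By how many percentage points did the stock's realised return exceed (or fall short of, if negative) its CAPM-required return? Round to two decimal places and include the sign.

-1.06%

Realised HPR = (P1 + D1 − P0) / P0 = (64.35 + 2.36 − 62.34) / 62.34 = 4.37 / 62.34 = 7.0099%
CAPM required = R_f + β·MRP = 1.5% + 1.933 × 3.4% = 8.0722%
α = realised − required = 7.0099% − 8.0722% = -1.06%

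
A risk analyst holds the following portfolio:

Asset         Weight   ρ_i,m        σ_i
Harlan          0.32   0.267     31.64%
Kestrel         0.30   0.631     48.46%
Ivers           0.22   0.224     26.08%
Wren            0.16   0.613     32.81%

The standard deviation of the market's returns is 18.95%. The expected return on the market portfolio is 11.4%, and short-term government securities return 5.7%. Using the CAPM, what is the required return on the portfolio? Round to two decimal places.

β_Harlan = 0.267 × 31.64% / 18.95% = 0.4458
β_Kestrel = 0.631 × 48.46% / 18.95% = 1.6136
β_Ivers = 0.224 × 26.08% / 18.95% = 0.3083
β_Wren = 0.613 × 32.81% / 18.95% = 1.0613
β_P = Σ w_i β_i = 0.32×0.4458 + 0.30×1.6136 + 0.22×0.3083 + 0.16×1.0613 = 0.8644
MRP = 11.4% − 5.7% = 5.70%
E(R_P) = R_f + β_P × MRP = 5.7% + 0.8644 × 5.7% = 10.63%

10.63%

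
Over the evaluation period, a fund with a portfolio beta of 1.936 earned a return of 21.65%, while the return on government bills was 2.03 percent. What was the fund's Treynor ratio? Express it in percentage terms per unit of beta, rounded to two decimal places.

10.13%

Treynor = (R_P − R_f) / β_P = (21.65% − 2.03%) / 1.9360 = 19.62% / 1.9360 = 10.13%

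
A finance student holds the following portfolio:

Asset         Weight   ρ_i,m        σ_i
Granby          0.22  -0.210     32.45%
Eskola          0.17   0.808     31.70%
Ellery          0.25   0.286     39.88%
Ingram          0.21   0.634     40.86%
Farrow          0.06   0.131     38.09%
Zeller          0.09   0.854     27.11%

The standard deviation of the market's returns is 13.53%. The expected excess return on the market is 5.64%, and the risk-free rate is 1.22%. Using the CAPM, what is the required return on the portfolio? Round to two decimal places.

β_Granby = -0.210 × 32.45% / 13.53% = -0.5037
β_Eskola = 0.808 × 31.70% / 13.53% = 1.8931
β_Ellery = 0.286 × 39.88% / 13.53% = 0.8430
β_Ingram = 0.634 × 40.86% / 13.53% = 1.9147
β_Farrow = 0.131 × 38.09% / 13.53% = 0.3688
β_Zeller = 0.854 × 27.11% / 13.53% = 1.7112
β_P = Σ w_i β_i = 0.22×-0.5037 + 0.17×1.8931 + 0.25×0.8430 + 0.21×1.9147 + 0.06×0.3688 + 0.09×1.7112 = 1.0000
E(R_P) = R_f + β_P × MRP = 1.22% + 1.0000 × 5.64% = 6.86%

6.86%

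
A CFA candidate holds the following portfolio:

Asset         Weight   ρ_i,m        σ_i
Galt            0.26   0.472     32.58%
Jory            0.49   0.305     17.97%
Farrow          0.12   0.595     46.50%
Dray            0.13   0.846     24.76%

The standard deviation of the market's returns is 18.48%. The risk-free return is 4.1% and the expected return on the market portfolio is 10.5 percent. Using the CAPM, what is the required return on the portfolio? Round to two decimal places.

β_Galt = 0.472 × 32.58% / 18.48% = 0.8321
β_Jory = 0.305 × 17.97% / 18.48% = 0.2966
β_Farrow = 0.595 × 46.50% / 18.48% = 1.4972
β_Dray = 0.846 × 24.76% / 18.48% = 1.1335
β_P = Σ w_i β_i = 0.26×0.8321 + 0.49×0.2966 + 0.12×1.4972 + 0.13×1.1335 = 0.6887
MRP = 10.5% − 4.1% = 6.40%
E(R_P) = R_f + β_P × MRP = 4.1% + 0.6887 × 6.4% = 8.51%

8.51%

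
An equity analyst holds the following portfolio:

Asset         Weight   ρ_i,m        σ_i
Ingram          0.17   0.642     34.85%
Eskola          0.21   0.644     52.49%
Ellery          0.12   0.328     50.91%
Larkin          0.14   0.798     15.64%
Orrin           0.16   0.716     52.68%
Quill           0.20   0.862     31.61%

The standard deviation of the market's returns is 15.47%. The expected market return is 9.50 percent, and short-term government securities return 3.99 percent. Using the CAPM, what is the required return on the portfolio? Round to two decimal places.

13.30%

β_Ingram = 0.642 × 34.85% / 15.47% = 1.4463
β_Eskola = 0.644 × 52.49% / 15.47% = 2.1851
β_Ellery = 0.328 × 50.91% / 15.47% = 1.0794
β_Larkin = 0.798 × 15.64% / 15.47% = 0.8068
β_Orrin = 0.716 × 52.68% / 15.47% = 2.4382
β_Quill = 0.862 × 31.61% / 15.47% = 1.7613
β_P = Σ w_i β_i = 0.17×1.4463 + 0.21×2.1851 + 0.12×1.0794 + 0.14×0.8068 + 0.16×2.4382 + 0.20×1.7613 = 1.6896
MRP = 9.50% − 3.99% = 5.51%
E(R_P) = R_f + β_P × MRP = 3.99% + 1.6896 × 5.51% = 13.30%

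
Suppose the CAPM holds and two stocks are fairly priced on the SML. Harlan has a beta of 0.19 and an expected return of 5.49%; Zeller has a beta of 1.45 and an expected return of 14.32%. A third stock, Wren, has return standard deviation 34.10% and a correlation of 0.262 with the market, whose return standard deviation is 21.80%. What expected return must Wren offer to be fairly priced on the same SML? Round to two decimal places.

MRP = (14.32% − 5.49%) / (1.45 − 0.19) = 7.0079%
R_f = 5.49% − 0.19 × 7.0079% = 4.1585%
β_Wren = ρ·σ_i/σ_m = 0.262 × 34.10 / 21.80 = 0.4098
E(R_Wren) = R_f + β × MRP = 4.1585% + 0.4098 × 7.0079% = 7.03%

7.03%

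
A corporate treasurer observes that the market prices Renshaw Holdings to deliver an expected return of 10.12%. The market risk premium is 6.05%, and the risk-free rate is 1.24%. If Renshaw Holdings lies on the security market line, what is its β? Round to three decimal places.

1.468

β = (E(R) − R_f) / MRP = (10.12% − 1.24%) / 6.05% = 8.88% / 6.05% = 1.468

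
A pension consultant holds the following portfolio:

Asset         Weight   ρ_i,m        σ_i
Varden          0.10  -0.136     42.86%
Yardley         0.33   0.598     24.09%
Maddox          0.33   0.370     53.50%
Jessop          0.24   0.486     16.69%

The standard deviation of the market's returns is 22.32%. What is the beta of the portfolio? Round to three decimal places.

β_Varden = -0.136 × 42.86% / 22.32% = -0.2612
β_Yardley = 0.598 × 24.09% / 22.32% = 0.6454
β_Maddox = 0.370 × 53.50% / 22.32% = 0.8869
β_Jessop = 0.486 × 16.69% / 22.32% = 0.3634
β_P = Σ w_i β_i = 0.10×-0.2612 + 0.33×0.6454 + 0.33×0.8869 + 0.24×0.3634 = 0.5668

0.567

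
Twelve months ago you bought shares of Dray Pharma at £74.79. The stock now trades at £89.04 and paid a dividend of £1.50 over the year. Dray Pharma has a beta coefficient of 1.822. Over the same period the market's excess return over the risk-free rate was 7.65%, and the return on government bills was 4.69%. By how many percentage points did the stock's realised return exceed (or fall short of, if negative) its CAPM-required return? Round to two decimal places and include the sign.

Realised HPR = (P1 + D1 − P0) / P0 = (89.04 + 1.50 − 74.79) / 74.79 = 15.75 / 74.79 = 21.0590%
CAPM required = R_f + β·MRP = 4.69% + 1.822 × 7.65% = 18.62830%
α = realised − required = 21.0590% − 18.62830% = +2.43%

+2.43%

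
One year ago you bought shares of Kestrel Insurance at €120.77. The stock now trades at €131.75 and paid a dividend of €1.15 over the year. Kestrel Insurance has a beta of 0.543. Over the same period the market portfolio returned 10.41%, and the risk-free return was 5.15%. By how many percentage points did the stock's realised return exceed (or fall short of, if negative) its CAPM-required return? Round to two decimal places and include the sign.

Realised HPR = (P1 + D1 − P0) / P0 = (131.75 + 1.15 − 120.77) / 120.77 = 12.13 / 120.77 = 10.0439%
MRP = 10.41% − 5.15% = 5.26%
CAPM required = R_f + β·MRP = 5.15% + 0.543 × 5.26% = 8.00618%
α = realised − required = 10.0439% − 8.00618% = +2.04%

+2.04%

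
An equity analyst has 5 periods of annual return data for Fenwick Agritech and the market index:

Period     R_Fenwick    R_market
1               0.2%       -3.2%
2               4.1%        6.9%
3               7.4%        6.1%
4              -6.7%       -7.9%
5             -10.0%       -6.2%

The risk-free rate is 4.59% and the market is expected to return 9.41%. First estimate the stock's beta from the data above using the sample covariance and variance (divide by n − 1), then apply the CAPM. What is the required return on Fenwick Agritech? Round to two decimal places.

9.19%

Mean R_i = (0.2 + 4.1 + 7.4 − 6.7 − 10.0) / 5 = -1.0000%
Mean R_m = (-3.2 + 6.9 + 6.1 − 7.9 − 6.2) / 5 = -0.8600%
Σ(R_i − R̄_i)(R_m − R̄_m) = 183.4200  ⇒  Cov = 183.4200 / 4 = 45.8550
Σ(R_m − R̄_m)² = 192.2120  ⇒  Var(R_m) = 192.2120 / 4 = 48.0530
β = Cov / Var(R_m) = 45.8550 / 48.0530 = 0.9543
MRP = 9.41% − 4.59% = 4.82%
E(R) = R_f + β × MRP = 4.59% + 0.9543 × 4.82% = 9.19%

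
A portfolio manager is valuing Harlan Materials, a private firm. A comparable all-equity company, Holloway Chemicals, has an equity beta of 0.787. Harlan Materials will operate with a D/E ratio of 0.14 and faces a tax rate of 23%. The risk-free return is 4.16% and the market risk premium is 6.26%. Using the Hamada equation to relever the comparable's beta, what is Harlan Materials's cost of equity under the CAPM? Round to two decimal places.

9.62%

β_L = β_U × [1 + (1 − t)(D/E)] = 0.787 × [1 + (1 − 0.23) × 0.14]
    = 0.787 × [1 + 0.77 × 0.14] = 0.787 × 1.1078 = 0.8718
E(R) = R_f + β_L × MRP = 4.16% + 0.8718 × 6.26% = 9.62%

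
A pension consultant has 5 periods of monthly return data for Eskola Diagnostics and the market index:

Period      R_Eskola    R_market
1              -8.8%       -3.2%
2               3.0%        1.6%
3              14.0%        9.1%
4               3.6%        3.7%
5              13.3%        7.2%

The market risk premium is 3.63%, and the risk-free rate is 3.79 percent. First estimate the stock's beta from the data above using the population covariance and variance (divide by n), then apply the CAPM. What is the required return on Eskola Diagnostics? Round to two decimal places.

10.67%

Mean R_i = (-8.8 + 3.0 + 14.0 + 3.6 + 13.3) / 5 = 5.0200%
Mean R_m = (-3.2 + 1.6 + 9.1 + 3.7 + 7.2) / 5 = 3.6800%
Σ(R_i − R̄_i)(R_m − R̄_m) = 177.0720  ⇒  Cov = 177.0720 / 5 = 35.4144
Σ(R_m − R̄_m)² = 93.4280  ⇒  Var(R_m) = 93.4280 / 5 = 18.6856
β = Cov / Var(R_m) = 35.4144 / 18.6856 = 1.8953
E(R) = R_f + β × MRP = 3.79% + 1.8953 × 3.63% = 10.67%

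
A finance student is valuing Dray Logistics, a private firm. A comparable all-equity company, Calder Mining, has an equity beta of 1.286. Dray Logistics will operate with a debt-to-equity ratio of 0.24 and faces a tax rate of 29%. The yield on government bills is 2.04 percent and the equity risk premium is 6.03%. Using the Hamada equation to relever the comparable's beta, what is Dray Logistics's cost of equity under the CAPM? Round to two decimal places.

11.12%

β_L = β_U × [1 + (1 − t)(D/E)] = 1.286 × [1 + (1 − 0.29) × 0.24]
    = 1.286 × [1 + 0.71 × 0.24] = 1.286 × 1.1704 = 1.5051
E(R) = R_f + β_L × MRP = 2.04% + 1.5051 × 6.03% = 11.12%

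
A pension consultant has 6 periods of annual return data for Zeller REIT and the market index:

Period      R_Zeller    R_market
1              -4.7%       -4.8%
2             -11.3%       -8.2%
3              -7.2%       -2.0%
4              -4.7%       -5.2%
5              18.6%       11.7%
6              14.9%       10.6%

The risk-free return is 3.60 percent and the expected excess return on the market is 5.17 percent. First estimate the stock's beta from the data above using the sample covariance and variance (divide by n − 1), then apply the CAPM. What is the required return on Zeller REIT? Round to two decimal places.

Mean R_i = (-4.7 − 11.3 − 7.2 − 4.7 + 18.6 + 14.9) / 6 = 0.9333%
Mean R_m = (-4.8 − 8.2 − 2.0 − 5.2 + 11.7 + 10.6) / 6 = 0.3500%
Σ(R_i − R̄_i)(R_m − R̄_m) = 527.6600  ⇒  Cov = 527.6600 / 5 = 105.5320
Σ(R_m − R̄_m)² = 369.8350  ⇒  Var(R_m) = 369.8350 / 5 = 73.9670
β = Cov / Var(R_m) = 105.5320 / 73.9670 = 1.4267
E(R) = R_f + β × MRP = 3.60% + 1.4267 × 5.17% = 10.98%

10.98%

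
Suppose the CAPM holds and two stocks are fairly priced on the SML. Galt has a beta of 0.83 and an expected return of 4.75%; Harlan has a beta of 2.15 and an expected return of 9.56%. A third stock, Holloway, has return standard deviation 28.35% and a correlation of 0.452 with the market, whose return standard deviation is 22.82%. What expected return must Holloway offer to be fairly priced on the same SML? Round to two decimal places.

MRP = (9.56% − 4.75%) / (2.15 − 0.83) = 3.6439%
R_f = 4.75% − 0.83 × 3.6439% = 1.7256%
β_Holloway = ρ·σ_i/σ_m = 0.452 × 28.35 / 22.82 = 0.5615
E(R_Holloway) = R_f + β × MRP = 1.7256% + 0.5615 × 3.6439% = 3.77%

3.77%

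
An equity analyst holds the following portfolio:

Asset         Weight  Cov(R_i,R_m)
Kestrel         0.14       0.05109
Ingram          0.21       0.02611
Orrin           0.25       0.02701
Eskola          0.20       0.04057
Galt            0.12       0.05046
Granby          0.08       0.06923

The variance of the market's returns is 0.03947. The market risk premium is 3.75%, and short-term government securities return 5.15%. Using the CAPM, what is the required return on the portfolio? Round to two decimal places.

8.86%

β_Kestrel = 0.05109 / 0.03947 = 1.2944
β_Ingram = 0.02611 / 0.03947 = 0.6615
β_Orrin = 0.02701 / 0.03947 = 0.6843
β_Eskola = 0.04057 / 0.03947 = 1.0279
β_Galt = 0.05046 / 0.03947 = 1.2784
β_Granby = 0.06923 / 0.03947 = 1.7540
β_P = Σ w_i β_i = 0.14×1.2944 + 0.21×0.6615 + 0.25×0.6843 + 0.20×1.0279 + 0.12×1.2784 + 0.08×1.7540 = 0.9905
E(R_P) = R_f + β_P × MRP = 5.15% + 0.9905 × 3.75% = 8.86%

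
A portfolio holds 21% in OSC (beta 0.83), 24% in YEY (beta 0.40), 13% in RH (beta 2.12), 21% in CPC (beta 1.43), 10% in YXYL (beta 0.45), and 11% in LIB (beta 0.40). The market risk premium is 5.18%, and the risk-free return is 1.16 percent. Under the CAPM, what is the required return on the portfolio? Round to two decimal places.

β_P = Σ w_i β_i = 0.21×0.83 + 0.24×0.40 + 0.13×2.12 + 0.21×1.43 + 0.10×0.45 + 0.11×0.40 = 0.9352
E(R_P) = R_f + β_P × MRP = 1.16% + 0.9352 × 5.18% = 6.00%

6.00%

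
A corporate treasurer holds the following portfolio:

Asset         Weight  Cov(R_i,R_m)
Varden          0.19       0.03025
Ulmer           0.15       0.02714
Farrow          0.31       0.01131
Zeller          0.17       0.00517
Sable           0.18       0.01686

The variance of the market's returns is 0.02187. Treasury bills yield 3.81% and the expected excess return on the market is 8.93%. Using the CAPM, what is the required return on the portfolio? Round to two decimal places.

β_Varden = 0.03025 / 0.02187 = 1.3832
β_Ulmer = 0.02714 / 0.02187 = 1.2410
β_Farrow = 0.01131 / 0.02187 = 0.5171
β_Zeller = 0.00517 / 0.02187 = 0.2364
β_Sable = 0.01686 / 0.02187 = 0.7709
β_P = Σ w_i β_i = 0.19×1.3832 + 0.15×1.2410 + 0.31×0.5171 + 0.17×0.2364 + 0.18×0.7709 = 0.7882
E(R_P) = R_f + β_P × MRP = 3.81% + 0.7882 × 8.93% = 10.85%

10.85%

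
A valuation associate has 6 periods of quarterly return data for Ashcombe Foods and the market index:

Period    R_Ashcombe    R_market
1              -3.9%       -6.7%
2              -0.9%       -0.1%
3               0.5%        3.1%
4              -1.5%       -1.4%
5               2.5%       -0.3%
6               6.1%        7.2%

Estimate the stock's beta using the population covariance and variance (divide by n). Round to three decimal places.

0.669

Mean R_i = (-3.9 − 0.9 + 0.5 − 1.5 + 2.5 + 6.1) / 6 = 0.4667%
Mean R_m = (-6.7 − 0.1 + 3.1 − 1.4 − 0.3 + 7.2) / 6 = 0.3000%
Σ(R_i − R̄_i)(R_m − R̄_m) = 72.2000  ⇒  Cov = 72.2000 / 6 = 12.0333
Σ(R_m − R̄_m)² = 107.8600  ⇒  Var(R_m) = 107.8600 / 6 = 17.9767
β = Cov / Var(R_m) = 12.0333 / 17.9767 = 0.6694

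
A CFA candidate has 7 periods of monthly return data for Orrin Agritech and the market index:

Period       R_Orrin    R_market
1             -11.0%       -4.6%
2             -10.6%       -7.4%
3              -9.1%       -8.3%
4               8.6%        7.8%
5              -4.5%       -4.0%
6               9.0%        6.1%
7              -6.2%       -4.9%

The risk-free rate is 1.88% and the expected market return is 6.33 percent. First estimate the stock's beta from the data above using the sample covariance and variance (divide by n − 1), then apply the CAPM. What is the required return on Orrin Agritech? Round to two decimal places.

7.64%

Mean R_i = (-11.0 − 10.6 − 9.1 + 8.6 − 4.5 + 9.0 − 6.2) / 7 = -3.4000%
Mean R_m = (-4.6 − 7.4 − 8.3 + 7.8 − 4.0 + 6.1 − 4.9) / 7 = -2.1857%
Σ(R_i − R̄_i)(R_m − R̄_m) = 322.9100  ⇒  Cov = 322.9100 / 6 = 53.8183
Σ(R_m − R̄_m)² = 249.4286  ⇒  Var(R_m) = 249.4286 / 6 = 41.5714
β = Cov / Var(R_m) = 53.8183 / 41.5714 = 1.2946
MRP = 6.33% − 1.88% = 4.45%
E(R) = R_f + β × MRP = 1.88% + 1.2946 × 4.45% = 7.64%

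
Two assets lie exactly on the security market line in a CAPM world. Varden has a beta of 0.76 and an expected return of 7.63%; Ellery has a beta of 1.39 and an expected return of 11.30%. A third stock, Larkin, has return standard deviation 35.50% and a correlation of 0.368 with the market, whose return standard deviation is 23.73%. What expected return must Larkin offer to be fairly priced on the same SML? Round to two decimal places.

MRP = (11.30% − 7.63%) / (1.39 − 0.76) = 5.8254%
R_f = 7.63% − 0.76 × 5.8254% = 3.2027%
β_Larkin = ρ·σ_i/σ_m = 0.368 × 35.50 / 23.73 = 0.5505
E(R_Larkin) = R_f + β × MRP = 3.2027% + 0.5505 × 5.8254% = 6.41%

6.41%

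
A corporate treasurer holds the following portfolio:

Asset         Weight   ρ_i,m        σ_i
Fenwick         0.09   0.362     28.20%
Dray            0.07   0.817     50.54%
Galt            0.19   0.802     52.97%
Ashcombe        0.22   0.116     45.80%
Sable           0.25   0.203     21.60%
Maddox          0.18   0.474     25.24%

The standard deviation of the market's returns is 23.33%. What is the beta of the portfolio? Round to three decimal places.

β_Fenwick = 0.362 × 28.20% / 23.33% = 0.4376
β_Dray = 0.817 × 50.54% / 23.33% = 1.7699
β_Galt = 0.802 × 52.97% / 23.33% = 1.8209
β_Ashcombe = 0.116 × 45.80% / 23.33% = 0.2277
β_Sable = 0.203 × 21.60% / 23.33% = 0.1879
β_Maddox = 0.474 × 25.24% / 23.33% = 0.5128
β_P = Σ w_i β_i = 0.09×0.4376 + 0.07×1.7699 + 0.19×1.8209 + 0.22×0.2277 + 0.25×0.1879 + 0.18×0.5128 = 0.6986

0.699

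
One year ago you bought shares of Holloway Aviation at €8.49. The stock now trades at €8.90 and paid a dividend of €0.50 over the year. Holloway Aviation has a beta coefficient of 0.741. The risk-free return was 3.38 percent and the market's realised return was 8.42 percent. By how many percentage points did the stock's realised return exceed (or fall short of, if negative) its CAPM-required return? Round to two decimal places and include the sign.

+3.60%

Realised HPR = (P1 + D1 − P0) / P0 = (8.90 + 0.50 − 8.49) / 8.49 = 0.91 / 8.49 = 10.7185%
MRP = 8.42% − 3.38% = 5.04%
CAPM required = R_f + β·MRP = 3.38% + 0.741 × 5.04% = 7.11464%
α = realised − required = 10.7185% − 7.11464% = +3.60%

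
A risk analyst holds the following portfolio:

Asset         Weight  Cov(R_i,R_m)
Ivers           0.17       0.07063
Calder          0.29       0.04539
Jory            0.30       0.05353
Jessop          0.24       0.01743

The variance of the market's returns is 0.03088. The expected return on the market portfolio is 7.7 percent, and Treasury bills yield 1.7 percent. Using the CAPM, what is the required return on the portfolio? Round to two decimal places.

β_Ivers = 0.07063 / 0.03088 = 2.2872
β_Calder = 0.04539 / 0.03088 = 1.4699
β_Jory = 0.05353 / 0.03088 = 1.7335
β_Jessop = 0.01743 / 0.03088 = 0.5644
β_P = Σ w_i β_i = 0.17×2.2872 + 0.29×1.4699 + 0.30×1.7335 + 0.24×0.5644 = 1.4706
MRP = 7.7% − 1.7% = 6.00%
E(R_P) = R_f + β_P × MRP = 1.7% + 1.4706 × 6.0% = 10.52%

10.52%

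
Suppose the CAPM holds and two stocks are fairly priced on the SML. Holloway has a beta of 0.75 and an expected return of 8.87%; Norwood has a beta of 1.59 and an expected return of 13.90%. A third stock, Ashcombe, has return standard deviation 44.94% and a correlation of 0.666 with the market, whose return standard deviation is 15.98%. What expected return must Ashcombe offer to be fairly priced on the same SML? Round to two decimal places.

MRP = (13.90% − 8.87%) / (1.59 − 0.75) = 5.9881%
R_f = 8.87% − 0.75 × 5.9881% = 4.3789%
β_Ashcombe = ρ·σ_i/σ_m = 0.666 × 44.94 / 15.98 = 1.8730
E(R_Ashcombe) = R_f + β × MRP = 4.3789% + 1.8730 × 5.9881% = 15.59%

15.59%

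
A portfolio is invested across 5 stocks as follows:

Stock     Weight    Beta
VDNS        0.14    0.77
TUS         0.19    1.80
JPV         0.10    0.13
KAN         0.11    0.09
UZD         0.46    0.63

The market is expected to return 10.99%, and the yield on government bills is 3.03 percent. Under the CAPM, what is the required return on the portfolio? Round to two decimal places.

9.10%

β_P = Σ w_i β_i = 0.14×0.77 + 0.19×1.80 + 0.10×0.13 + 0.11×0.09 + 0.46×0.63 = 0.7625
MRP = 10.99% − 3.03% = 7.96%
E(R_P) = R_f + β_P × MRP = 3.03% + 0.7625 × 7.96% = 9.10%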